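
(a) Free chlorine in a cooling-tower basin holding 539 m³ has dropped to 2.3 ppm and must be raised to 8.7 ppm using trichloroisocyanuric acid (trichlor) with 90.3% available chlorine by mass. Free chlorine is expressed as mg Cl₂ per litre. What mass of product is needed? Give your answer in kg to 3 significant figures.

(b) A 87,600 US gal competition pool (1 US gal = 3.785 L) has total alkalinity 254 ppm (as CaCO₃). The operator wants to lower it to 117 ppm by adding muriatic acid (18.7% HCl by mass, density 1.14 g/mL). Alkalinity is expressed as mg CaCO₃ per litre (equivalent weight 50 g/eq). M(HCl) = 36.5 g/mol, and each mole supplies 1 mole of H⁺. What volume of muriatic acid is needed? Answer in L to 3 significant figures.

(a) Volume: 539 m³ = 539,000 L.
(a) Chlorine deficit: 8.7 − 2.3 = 6.4 ppm = 6.4 mg/L as Cl₂.
(a) Cl₂ equivalent needed: 6.4 mg/L × 539,000 L = 3,450,000 mg = 3450 g.
(a) Product at 90.3% available chlorine: 3450 / 0.903 = 3820 g.

(b) Volume: 87,600 US gal × 3.785 L/gal = 331,566 L.
(b) Alkalinity to neutralize: (254 − 117) = 137 mg/L as CaCO₃ × 331,566 L = 45,420 g as CaCO₃.
(b) Equivalents of H⁺ required: 45,420 ÷ 50 g/eq = 908.5 eq = 908.5 mol HCl.
(b) Mass of HCl: 908.5 × 36.5 = 33,160 g.
(b) Mass of 18.7% solution: 33,160 / 0.187 = 177,300 g.
(b) Volume: 177,300 g ÷ 1.14 g/mL = 155,500 mL.

(a) 3.82 kg; (b) 156 L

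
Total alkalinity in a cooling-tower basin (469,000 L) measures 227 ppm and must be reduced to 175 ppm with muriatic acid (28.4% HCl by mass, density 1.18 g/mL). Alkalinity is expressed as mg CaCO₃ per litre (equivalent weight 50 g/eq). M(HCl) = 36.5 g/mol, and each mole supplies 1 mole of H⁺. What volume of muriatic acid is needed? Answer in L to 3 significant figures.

53.1 L

Alkalinity to neutralize: (227 − 175) = 52 mg/L as CaCO₃ × 469,000 L = 24,390 g as CaCO₃.
Equivalents of H⁺ required: 24,390 ÷ 50 g/eq = 487.8 eq = 487.8 mol HCl.
Mass of HCl: 487.8 × 36.5 = 17,800 g.
Mass of 28.4% solution: 17,800 / 0.284 = 62,690 g.
Volume: 62,690 g ÷ 1.18 g/mL = 53,120 mL.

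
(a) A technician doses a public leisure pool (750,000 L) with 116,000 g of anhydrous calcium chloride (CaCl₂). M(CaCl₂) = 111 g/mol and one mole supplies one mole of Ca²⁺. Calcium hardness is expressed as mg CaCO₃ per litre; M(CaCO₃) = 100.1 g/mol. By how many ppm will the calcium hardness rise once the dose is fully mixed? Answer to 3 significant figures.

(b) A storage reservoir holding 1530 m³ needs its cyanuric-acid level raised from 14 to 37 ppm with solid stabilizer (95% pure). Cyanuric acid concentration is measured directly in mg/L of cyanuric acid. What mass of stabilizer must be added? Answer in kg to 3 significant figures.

(a) 139 ppm; (b) 37.0 kg

(a) Moles of Ca²⁺: 116,000 g ÷ 111 g/mol = 1045 mol.
(a) As CaCO₃: 1045 mol × 100.1 g/mol = 104,600 g.
(a) Rise: 104,600 g / 750,000 L × 1000 = 139.5 mg/L.

(b) Volume: 1530 m³ = 1,530,000 L.
(b) CYA to add: (37 − 14) = 23 mg/L × 1,530,000 L = 35,190 g cyanuric acid.
(b) At 95% purity: 35,190 / 0.95 = 37,040 g product.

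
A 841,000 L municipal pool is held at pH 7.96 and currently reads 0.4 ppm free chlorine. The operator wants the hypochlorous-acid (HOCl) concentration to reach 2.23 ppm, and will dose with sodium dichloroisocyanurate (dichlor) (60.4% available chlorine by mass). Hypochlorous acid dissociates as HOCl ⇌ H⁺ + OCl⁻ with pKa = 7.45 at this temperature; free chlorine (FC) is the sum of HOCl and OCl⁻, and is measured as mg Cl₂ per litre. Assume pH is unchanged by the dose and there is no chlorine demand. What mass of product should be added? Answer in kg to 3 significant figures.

12.6 kg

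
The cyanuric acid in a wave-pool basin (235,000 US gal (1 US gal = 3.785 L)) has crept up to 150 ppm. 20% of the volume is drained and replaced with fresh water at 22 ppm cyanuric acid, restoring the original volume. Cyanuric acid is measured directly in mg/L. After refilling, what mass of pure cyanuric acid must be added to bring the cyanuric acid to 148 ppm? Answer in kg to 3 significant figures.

Volume: 235,000 US gal × 3.785 L/gal = 889,475 L.
After draining 20% and refilling: 150 × 0.80 + 22 × 0.20 = 124.4 ppm.
Deficit to target: 148 − 124.4 = 23.6 mg/L.
Mass: 23.6 mg/L × 889,475 L = 20,990 g cyanuric acid.

21.0 kg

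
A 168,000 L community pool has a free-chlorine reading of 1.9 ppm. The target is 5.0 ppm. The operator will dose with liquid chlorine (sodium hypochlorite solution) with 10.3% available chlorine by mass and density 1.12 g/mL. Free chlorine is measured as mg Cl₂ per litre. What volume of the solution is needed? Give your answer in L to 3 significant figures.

4.51 L

Chlorine deficit: 5.0 − 1.9 = 3.1 ppm = 3.1 mg/L as Cl₂.
Cl₂ equivalent needed: 3.1 mg/L × 168,000 L = 520,800 mg = 520.8 g.
Product at 10.3% available chlorine: 520.8 / 0.103 = 5056 g.
Volume at density 1.12 g/mL: 5056 g ÷ 1.12 g/mL = 4515 mL.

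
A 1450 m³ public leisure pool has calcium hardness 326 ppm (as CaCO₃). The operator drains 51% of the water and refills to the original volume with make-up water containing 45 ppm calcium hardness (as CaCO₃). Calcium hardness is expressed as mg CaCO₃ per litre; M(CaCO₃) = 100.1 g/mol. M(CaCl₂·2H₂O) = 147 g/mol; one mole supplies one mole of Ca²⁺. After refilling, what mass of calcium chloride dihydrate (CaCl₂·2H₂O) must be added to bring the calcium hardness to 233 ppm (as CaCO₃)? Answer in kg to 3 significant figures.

107 kg

Volume: 1450 m³ = 1,450,000 L.
After draining 51% and refilling: 326 × 0.49 + 45 × 0.51 = 182.69 ppm.
Deficit to target: 233 − 182.69 = 50.31 mg/L.
As CaCO₃: 50.31 mg/L × 1,450,000 L = 72,950 g; ÷ 100.1 = 728.8 mol Ca²⁺.
Mass: 728.8 × 147 = 107,100 g.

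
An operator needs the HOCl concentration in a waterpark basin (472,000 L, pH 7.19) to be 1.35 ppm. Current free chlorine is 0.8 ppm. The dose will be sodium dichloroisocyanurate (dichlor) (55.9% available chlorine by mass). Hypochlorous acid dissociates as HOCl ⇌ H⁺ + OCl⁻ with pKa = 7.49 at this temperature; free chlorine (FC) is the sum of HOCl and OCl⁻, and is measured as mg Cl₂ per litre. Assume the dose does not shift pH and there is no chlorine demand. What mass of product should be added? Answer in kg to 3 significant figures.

[OCl⁻]/[HOCl] = 10^(pH − pKa) = 10^(7.19 − 7.49) = 0.5012; fraction as HOCl = 1/(1 + 0.5012) = 0.6661.
Free chlorine required for 1.35 ppm HOCl: 1.35 / 0.6661 = 2.027 ppm.
FC to add: 2.027 − 0.8 = 1.227 mg/L as Cl₂.
Cl₂ equivalent: 1.227 mg/L × 472,000 L = 579 g.
Product at 55.9% available Cl: 579 / 0.559 = 1036 g.

1.04 kg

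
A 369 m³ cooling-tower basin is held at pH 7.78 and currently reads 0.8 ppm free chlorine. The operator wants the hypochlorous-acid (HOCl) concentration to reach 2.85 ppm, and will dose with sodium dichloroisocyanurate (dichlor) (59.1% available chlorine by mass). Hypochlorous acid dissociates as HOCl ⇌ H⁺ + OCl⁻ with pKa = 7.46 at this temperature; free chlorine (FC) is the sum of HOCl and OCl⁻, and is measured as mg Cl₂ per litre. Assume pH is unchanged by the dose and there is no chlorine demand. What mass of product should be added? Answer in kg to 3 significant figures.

5.00 kg

Volume: 369 m³ = 369,000 L.
[OCl⁻]/[HOCl] = 10^(pH − pKa) = 10^(7.78 − 7.46) = 2.089; fraction as HOCl = 1/(1 + 2.089) = 0.3237.
Free chlorine required for 2.85 ppm HOCl: 2.85 / 0.3237 = 8.804 ppm.
FC to add: 8.804 − 0.8 = 8.004 mg/L as Cl₂.
Cl₂ equivalent: 8.004 mg/L × 369,000 L = 2954 g.
Product at 59.1% available Cl: 2954 / 0.591 = 4998 g.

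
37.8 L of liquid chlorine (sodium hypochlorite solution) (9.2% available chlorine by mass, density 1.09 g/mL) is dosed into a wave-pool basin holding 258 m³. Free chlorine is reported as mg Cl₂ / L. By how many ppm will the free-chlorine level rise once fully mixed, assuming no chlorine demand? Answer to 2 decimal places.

14.69 ppm

Volume: 258 m³ = 258,000 L.
Mass of solution: 37.8 L × 1000 mL/L × 1.09 g/mL = 41,200 g.
Available chlorine delivered: 41,200 g × 0.092 = 3791 g as Cl₂.
Concentration rise: 3791 g / 258,000 L = 14.69 mg/L = 14.69 ppm.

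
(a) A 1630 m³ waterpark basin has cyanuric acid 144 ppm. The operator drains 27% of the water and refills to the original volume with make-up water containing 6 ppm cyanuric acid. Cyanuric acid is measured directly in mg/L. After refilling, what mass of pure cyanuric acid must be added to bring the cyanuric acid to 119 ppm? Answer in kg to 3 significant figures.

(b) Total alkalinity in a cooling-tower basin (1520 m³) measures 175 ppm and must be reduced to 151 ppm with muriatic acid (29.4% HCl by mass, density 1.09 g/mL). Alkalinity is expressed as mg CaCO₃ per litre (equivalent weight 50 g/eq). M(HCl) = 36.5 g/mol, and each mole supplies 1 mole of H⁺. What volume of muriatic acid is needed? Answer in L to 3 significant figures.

(a) 20.0 kg; (b) 83.1 L

(a) Volume: 1630 m³ = 1,630,000 L.
(a) After draining 27% and refilling: 144 × 0.73 + 6 × 0.27 = 106.74 ppm.
(a) Deficit to target: 119 − 106.74 = 12.26 mg/L.
(a) Mass: 12.26 mg/L × 1,630,000 L = 19,980 g cyanuric acid.

(b) Volume: 1520 m³ = 1,520,000 L.
(b) Alkalinity to neutralize: (175 − 151) = 24 mg/L as CaCO₃ × 1,520,000 L = 36,480 g as CaCO₃.
(b) Equivalents of H⁺ required: 36,480 ÷ 50 g/eq = 729.6 eq = 729.6 mol HCl.
(b) Mass of HCl: 729.6 × 36.5 = 26,630 g.
(b) Mass of 29.4% solution: 26,630 / 0.294 = 90,580 g.
(b) Volume: 90,580 g ÷ 1.09 g/mL = 83,100 mL.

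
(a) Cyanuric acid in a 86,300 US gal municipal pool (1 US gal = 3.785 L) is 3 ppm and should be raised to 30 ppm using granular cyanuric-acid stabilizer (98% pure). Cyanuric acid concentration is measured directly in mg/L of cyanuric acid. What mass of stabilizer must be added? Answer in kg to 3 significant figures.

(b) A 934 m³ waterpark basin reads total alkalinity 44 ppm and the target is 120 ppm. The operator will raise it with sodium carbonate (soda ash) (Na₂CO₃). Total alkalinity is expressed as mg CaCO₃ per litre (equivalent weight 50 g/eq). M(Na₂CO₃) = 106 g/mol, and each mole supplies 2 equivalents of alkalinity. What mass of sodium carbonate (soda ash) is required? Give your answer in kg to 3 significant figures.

(a) Volume: 86,300 US gal × 3.785 L/gal = 326,646 L.
(a) CYA to add: (30 − 3) = 27 mg/L × 326,646 L = 8819 g cyanuric acid.
(a) At 98% purity: 8819 / 0.98 = 8999 g product.

(b) Volume: 934 m³ = 934,000 L.
(b) Alkalinity to add: (120 − 44) = 76 mg/L as CaCO₃ × 934,000 L = 70,980 g as CaCO₃.
(b) Equivalents: 70,980 g ÷ 50 g/eq = 1420 eq.
(b) Each mole of Na₂CO₃ supplies 2 eq, so 1420 / 2 = 709.8 mol.
(b) Mass: 709.8 mol × 106 g/mol = 75,240 g.

(a) 9.00 kg; (b) 75.2 kg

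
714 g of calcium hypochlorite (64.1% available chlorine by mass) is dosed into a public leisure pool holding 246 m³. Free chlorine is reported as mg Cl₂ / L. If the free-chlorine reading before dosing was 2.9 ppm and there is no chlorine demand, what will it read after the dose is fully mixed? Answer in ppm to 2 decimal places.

Volume: 246 m³ = 246,000 L.
Available chlorine delivered: 714 g × 0.641 = 457.7 g as Cl₂.
Concentration rise: 457.7 g / 246,000 L = 1.86 mg/L = 1.86 ppm.
Final FC: 2.9 + 1.86 = 4.76 ppm.

4.76 ppm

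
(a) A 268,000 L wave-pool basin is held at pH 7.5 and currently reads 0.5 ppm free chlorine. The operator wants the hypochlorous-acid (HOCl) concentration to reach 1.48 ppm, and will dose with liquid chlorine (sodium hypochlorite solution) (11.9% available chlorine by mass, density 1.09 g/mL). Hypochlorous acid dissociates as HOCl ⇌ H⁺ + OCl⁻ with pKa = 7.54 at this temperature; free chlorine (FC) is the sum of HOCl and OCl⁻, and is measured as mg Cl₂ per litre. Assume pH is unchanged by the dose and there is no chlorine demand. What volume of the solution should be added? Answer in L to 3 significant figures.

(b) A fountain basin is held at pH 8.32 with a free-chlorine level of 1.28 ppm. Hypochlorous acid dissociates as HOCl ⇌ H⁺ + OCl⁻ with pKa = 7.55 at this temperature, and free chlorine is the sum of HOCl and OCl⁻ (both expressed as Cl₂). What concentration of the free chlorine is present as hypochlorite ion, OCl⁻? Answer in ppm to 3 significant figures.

(a) 4.81 L; (b) 1.09 ppm

(a) [OCl⁻]/[HOCl] = 10^(pH − pKa) = 10^(7.5 − 7.54) = 0.912; fraction as HOCl = 1/(1 + 0.912) = 0.523.
(a) Free chlorine required for 1.48 ppm HOCl: 1.48 / 0.523 = 2.83 ppm.
(a) FC to add: 2.83 − 0.5 = 2.33 mg/L as Cl₂.
(a) Cl₂ equivalent: 2.33 mg/L × 268,000 L = 624.4 g.
(a) Product at 11.9% available Cl: 624.4 / 0.119 = 5247 g.
(a) Volume: 5247 g ÷ 1.09 g/mL = 4814 mL.

(b) [OCl⁻]/[HOCl] = 10^(pH − pKa) = 10^(8.32 − 7.55) = 10^0.77 = 5.888.
(b) Fraction as HOCl = 1 / (1 + 5.888) = 0.1452.
(b) OCl⁻ = (1 − 0.1452) × 1.28 ppm = 1.094 ppm.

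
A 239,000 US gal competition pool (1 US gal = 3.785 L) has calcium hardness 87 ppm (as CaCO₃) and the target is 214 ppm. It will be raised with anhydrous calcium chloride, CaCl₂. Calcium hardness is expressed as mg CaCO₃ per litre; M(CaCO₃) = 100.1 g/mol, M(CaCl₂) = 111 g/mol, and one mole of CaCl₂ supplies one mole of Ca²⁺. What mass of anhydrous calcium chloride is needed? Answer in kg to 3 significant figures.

Volume: 239,000 US gal × 3.785 L/gal = 904,615 L.
Hardness to add: (214 − 87) = 127 mg/L as CaCO₃ × 904,615 L = 114,900 g as CaCO₃.
Moles of Ca²⁺ (1 mol Ca²⁺ ≡ 1 mol CaCO₃): 114,900 / 100.1 g/mol = 1148 mol.
Mass of CaCl₂: 1148 × 111 = 127,400 g.

127 kg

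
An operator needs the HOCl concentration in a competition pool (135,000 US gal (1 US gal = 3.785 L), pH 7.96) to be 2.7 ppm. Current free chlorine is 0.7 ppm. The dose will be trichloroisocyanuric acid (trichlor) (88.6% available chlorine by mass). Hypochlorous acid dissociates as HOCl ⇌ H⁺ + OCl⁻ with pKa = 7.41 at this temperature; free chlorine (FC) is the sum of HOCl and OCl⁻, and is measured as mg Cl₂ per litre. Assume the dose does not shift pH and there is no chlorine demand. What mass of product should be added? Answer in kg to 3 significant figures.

Volume: 135,000 US gal × 3.785 L/gal = 510,975 L.
[OCl⁻]/[HOCl] = 10^(pH − pKa) = 10^(7.96 − 7.41) = 3.548; fraction as HOCl = 1/(1 + 3.548) = 0.2199.
Free chlorine required for 2.7 ppm HOCl: 2.7 / 0.2199 = 12.28 ppm.
FC to add: 12.28 − 0.7 = 11.58 mg/L as Cl₂.
Cl₂ equivalent: 11.58 mg/L × 510,975 L = 5917 g.
Product at 88.6% available Cl: 5917 / 0.886 = 6678 g.

6.68 kg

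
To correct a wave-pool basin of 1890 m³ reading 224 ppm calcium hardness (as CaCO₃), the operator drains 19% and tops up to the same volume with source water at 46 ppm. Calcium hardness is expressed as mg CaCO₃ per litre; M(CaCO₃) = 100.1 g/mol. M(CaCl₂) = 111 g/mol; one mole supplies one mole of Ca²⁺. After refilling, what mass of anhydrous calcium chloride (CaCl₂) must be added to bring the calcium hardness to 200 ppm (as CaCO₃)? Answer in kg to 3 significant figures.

Volume: 1890 m³ = 1,890,000 L.
After draining 19% and refilling: 224 × 0.81 + 46 × 0.19 = 190.18 ppm.
Deficit to target: 200 − 190.18 = 9.82 mg/L.
As CaCO₃: 9.82 mg/L × 1,890,000 L = 18,560 g; ÷ 100.1 = 185.4 mol Ca²⁺.
Mass: 185.4 × 111 = 20,580 g.

20.6 kg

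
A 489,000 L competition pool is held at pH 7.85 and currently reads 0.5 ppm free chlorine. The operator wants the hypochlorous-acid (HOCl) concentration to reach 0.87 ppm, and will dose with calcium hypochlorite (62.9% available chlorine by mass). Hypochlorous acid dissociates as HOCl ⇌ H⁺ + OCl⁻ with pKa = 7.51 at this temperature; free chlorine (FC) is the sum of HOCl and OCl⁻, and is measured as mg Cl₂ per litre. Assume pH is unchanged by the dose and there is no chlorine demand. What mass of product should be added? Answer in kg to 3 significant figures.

1.77 kg

[OCl⁻]/[HOCl] = 10^(pH − pKa) = 10^(7.85 − 7.51) = 2.188; fraction as HOCl = 1/(1 + 2.188) = 0.3137.
Free chlorine required for 0.87 ppm HOCl: 0.87 / 0.3137 = 2.773 ppm.
FC to add: 2.773 − 0.5 = 2.273 mg/L as Cl₂.
Cl₂ equivalent: 2.273 mg/L × 489,000 L = 1112 g.
Product at 62.9% available Cl: 1112 / 0.629 = 1767 g.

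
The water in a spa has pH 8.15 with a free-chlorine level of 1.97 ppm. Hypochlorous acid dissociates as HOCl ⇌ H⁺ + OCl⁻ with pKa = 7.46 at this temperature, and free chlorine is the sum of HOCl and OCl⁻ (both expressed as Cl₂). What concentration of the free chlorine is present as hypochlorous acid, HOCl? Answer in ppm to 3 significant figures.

0.334 ppm

[OCl⁻]/[HOCl] = 10^(pH − pKa) = 10^(8.15 − 7.46) = 10^0.69 = 4.898.
Fraction as HOCl = 1 / (1 + 4.898) = 0.1696.
HOCl = 0.1696 × 1.97 ppm = 0.334 ppm.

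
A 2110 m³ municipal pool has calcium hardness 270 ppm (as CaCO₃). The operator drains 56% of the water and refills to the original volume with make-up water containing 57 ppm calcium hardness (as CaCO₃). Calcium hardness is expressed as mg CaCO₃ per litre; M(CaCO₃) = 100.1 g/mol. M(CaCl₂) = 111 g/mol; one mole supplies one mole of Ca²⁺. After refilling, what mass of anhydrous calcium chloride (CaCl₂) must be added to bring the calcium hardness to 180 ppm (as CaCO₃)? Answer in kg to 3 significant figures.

Volume: 2110 m³ = 2,110,000 L.
After draining 56% and refilling: 270 × 0.44 + 57 × 0.56 = 150.72 ppm.
Deficit to target: 180 − 150.72 = 29.28 mg/L.
As CaCO₃: 29.28 mg/L × 2,110,000 L = 61,780 g; ÷ 100.1 = 617.2 mol Ca²⁺.
Mass: 617.2 × 111 = 68,510 g.

68.5 kg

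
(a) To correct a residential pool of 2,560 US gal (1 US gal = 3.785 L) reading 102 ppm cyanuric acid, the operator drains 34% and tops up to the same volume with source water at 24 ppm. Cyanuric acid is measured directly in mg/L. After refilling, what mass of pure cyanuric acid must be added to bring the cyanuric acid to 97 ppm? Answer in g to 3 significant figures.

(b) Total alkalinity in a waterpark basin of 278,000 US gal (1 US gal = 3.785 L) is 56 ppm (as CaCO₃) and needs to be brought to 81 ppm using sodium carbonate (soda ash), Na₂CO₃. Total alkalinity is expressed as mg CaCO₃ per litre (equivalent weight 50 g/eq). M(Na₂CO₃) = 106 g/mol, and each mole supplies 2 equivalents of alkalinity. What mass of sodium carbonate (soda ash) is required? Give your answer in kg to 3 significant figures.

(a) Volume: 2,560 US gal × 3.785 L/gal = 9,690 L.
(a) After draining 34% and refilling: 102 × 0.66 + 24 × 0.34 = 75.48 ppm.
(a) Deficit to target: 97 − 75.48 = 21.52 mg/L.
(a) Mass: 21.52 mg/L × 9,690 L = 208.5 g cyanuric acid.

(b) Volume: 278,000 US gal × 3.785 L/gal = 1,052,230 L.
(b) Alkalinity to add: (81 − 56) = 25 mg/L as CaCO₃ × 1,052,230 L = 26,310 g as CaCO₃.
(b) Equivalents: 26,310 g ÷ 50 g/eq = 526.1 eq.
(b) Each mole of Na₂CO₃ supplies 2 eq, so 526.1 / 2 = 263.1 mol.
(b) Mass: 263.1 mol × 106 g/mol = 27,880 g.

(a) 209 g; (b) 27.9 kg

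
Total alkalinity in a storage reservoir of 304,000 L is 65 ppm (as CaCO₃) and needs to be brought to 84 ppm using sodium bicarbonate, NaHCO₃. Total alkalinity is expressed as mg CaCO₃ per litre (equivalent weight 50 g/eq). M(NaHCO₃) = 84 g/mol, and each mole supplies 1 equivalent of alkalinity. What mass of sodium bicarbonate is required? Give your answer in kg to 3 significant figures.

9.70 kg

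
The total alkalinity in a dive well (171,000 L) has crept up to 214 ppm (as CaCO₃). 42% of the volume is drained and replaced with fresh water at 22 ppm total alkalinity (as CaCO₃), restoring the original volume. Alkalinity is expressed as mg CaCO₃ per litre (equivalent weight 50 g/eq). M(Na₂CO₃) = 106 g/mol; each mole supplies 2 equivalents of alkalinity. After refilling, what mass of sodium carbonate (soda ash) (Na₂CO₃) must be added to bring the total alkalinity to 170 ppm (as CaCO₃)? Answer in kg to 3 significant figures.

After draining 42% and refilling: 214 × 0.58 + 22 × 0.42 = 133.36 ppm.
Deficit to target: 170 − 133.36 = 36.64 mg/L.
As CaCO₃: 36.64 mg/L × 171,000 L = 6265 g; ÷ 50 g/eq ÷ 2 = 62.65 mol Na₂CO₃.
Mass: 62.65 × 106 = 6641 g.

6.64 kg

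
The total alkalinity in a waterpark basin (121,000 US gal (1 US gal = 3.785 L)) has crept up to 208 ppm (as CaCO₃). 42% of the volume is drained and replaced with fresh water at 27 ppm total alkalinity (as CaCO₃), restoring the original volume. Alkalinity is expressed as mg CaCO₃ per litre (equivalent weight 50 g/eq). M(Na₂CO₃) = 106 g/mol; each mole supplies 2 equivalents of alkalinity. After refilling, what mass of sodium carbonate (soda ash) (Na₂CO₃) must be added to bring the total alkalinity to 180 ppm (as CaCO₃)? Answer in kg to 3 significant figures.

23.3 kg

Volume: 121,000 US gal × 3.785 L/gal = 457,985 L.
After draining 42% and refilling: 208 × 0.58 + 27 × 0.42 = 131.98 ppm.
Deficit to target: 180 − 131.98 = 48.02 mg/L.
As CaCO₃: 48.02 mg/L × 457,985 L = 21,990 g; ÷ 50 g/eq ÷ 2 = 219.9 mol Na₂CO₃.
Mass: 219.9 × 106 = 23,310 g.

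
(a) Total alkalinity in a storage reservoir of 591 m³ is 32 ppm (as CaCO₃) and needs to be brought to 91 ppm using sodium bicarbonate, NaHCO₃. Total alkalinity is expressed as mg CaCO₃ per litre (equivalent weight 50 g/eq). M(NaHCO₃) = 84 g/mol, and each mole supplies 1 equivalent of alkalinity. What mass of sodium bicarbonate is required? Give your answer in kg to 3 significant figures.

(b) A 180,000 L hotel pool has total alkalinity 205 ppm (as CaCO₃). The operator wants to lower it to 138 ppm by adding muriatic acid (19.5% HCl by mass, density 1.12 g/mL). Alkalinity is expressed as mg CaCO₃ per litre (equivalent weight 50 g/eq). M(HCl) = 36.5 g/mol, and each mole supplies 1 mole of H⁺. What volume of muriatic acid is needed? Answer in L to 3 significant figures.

(a) 58.6 kg; (b) 40.3 L

(a) Volume: 591 m³ = 591,000 L.
(a) Alkalinity to add: (91 − 32) = 59 mg/L as CaCO₃ × 591,000 L = 34,870 g as CaCO₃.
(a) Equivalents: 34,870 g ÷ 50 g/eq = 697.4 eq.
(a) NaHCO₃ supplies 1 eq per mole → 697.4 mol.
(a) Mass: 697.4 mol × 84 g/mol = 58,580 g.

(b) Alkalinity to neutralize: (205 − 138) = 67 mg/L as CaCO₃ × 180,000 L = 12,060 g as CaCO₃.
(b) Equivalents of H⁺ required: 12,060 ÷ 50 g/eq = 241.2 eq = 241.2 mol HCl.
(b) Mass of HCl: 241.2 × 36.5 = 8804 g.
(b) Mass of 19.5% solution: 8804 / 0.195 = 45,150 g.
(b) Volume: 45,150 g ÷ 1.12 g/mL = 40,310 mL.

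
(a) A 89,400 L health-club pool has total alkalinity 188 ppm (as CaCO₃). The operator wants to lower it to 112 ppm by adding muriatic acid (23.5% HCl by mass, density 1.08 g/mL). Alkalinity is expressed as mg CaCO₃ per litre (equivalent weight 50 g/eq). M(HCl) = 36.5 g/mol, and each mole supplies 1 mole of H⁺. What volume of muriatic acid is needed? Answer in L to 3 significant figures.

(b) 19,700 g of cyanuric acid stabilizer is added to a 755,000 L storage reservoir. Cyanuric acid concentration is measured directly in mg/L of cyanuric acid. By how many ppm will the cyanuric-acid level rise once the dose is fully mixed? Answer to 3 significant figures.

(a) 19.5 L; (b) 26.1 ppm

(a) Alkalinity to neutralize: (188 − 112) = 76 mg/L as CaCO₃ × 89,400 L = 6794 g as CaCO₃.
(a) Equivalents of H⁺ required: 6794 ÷ 50 g/eq = 135.9 eq = 135.9 mol HCl.
(a) Mass of HCl: 135.9 × 36.5 = 4960 g.
(a) Mass of 23.5% solution: 4960 / 0.235 = 21,110 g.
(a) Volume: 21,110 g ÷ 1.08 g/mL = 19,540 mL.

(b) Rise: 19,700 g / 755,000 L × 1000 = 26.09 mg/L.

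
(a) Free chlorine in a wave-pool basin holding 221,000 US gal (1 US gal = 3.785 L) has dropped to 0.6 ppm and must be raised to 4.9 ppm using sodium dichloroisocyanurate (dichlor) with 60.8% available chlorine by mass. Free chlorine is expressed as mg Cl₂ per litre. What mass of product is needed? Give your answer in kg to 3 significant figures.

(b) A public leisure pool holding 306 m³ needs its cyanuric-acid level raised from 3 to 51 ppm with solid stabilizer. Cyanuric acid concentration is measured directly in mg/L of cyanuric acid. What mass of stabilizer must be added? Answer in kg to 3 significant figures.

(a) 5.92 kg; (b) 14.7 kg

(a) Volume: 221,000 US gal × 3.785 L/gal = 836,485 L.
(a) Chlorine deficit: 4.9 − 0.6 = 4.3 ppm = 4.3 mg/L as Cl₂.
(a) Cl₂ equivalent needed: 4.3 mg/L × 836,485 L = 3,597,000 mg = 3597 g.
(a) Product at 60.8% available chlorine: 3597 / 0.608 = 5916 g.

(b) Volume: 306 m³ = 306,000 L.
(b) CYA to add: (51 − 3) = 48 mg/L × 306,000 L = 14,690 g cyanuric acid.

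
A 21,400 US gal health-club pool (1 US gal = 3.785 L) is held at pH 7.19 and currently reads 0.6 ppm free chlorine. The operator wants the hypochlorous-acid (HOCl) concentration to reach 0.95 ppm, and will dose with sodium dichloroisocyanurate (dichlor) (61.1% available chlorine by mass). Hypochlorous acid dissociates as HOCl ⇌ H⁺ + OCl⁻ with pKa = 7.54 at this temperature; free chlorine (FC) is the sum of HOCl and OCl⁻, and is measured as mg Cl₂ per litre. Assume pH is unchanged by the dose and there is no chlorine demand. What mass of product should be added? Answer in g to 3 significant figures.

103 g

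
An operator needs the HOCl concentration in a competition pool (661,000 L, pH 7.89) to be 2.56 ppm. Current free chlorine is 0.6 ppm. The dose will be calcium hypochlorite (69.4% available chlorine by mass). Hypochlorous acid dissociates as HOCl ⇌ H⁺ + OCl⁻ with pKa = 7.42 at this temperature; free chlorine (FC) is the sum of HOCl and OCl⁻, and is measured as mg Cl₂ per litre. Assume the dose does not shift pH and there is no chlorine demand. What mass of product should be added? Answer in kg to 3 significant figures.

9.06 kg

[OCl⁻]/[HOCl] = 10^(pH − pKa) = 10^(7.89 − 7.42) = 2.951; fraction as HOCl = 1/(1 + 2.951) = 0.2531.
Free chlorine required for 2.56 ppm HOCl: 2.56 / 0.2531 = 10.12 ppm.
FC to add: 10.12 − 0.6 = 9.515 mg/L as Cl₂.
Cl₂ equivalent: 9.515 mg/L × 661,000 L = 6289 g.
Product at 69.4% available Cl: 6289 / 0.694 = 9063 g.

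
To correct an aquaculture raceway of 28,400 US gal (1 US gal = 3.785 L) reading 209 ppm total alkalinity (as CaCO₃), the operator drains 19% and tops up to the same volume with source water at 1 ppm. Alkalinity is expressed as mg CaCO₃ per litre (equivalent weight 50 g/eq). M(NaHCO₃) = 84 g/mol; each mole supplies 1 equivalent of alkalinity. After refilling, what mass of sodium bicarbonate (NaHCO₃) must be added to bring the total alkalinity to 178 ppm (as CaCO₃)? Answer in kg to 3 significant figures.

1.54 kg

Volume: 28,400 US gal × 3.785 L/gal = 107,494 L.
After draining 19% and refilling: 209 × 0.81 + 1 × 0.19 = 169.48 ppm.
Deficit to target: 178 − 169.48 = 8.52 mg/L.
As CaCO₃: 8.52 mg/L × 107,494 L = 915.8 g; ÷ 50 g/eq ÷ 1 = 18.32 mol NaHCO₃.
Mass: 18.32 × 84 = 1539 g.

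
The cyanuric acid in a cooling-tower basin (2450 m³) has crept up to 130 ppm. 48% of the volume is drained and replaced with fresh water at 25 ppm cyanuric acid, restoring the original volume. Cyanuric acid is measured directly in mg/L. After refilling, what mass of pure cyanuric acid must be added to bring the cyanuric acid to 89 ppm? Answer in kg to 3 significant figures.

23.0 kg

Volume: 2450 m³ = 2,450,000 L.
After draining 48% and refilling: 130 × 0.52 + 25 × 0.48 = 79.6 ppm.
Deficit to target: 89 − 79.6 = 9.4 mg/L.
Mass: 9.4 mg/L × 2,450,000 L = 23,030 g cyanuric acid.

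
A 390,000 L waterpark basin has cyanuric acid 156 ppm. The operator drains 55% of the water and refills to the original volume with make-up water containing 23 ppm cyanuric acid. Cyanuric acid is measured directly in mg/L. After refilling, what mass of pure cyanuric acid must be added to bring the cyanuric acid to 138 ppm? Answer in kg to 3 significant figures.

After draining 55% and refilling: 156 × 0.45 + 23 × 0.55 = 82.85 ppm.
Deficit to target: 138 − 82.85 = 55.15 mg/L.
Mass: 55.15 mg/L × 390,000 L = 21,510 g cyanuric acid.

21.5 kg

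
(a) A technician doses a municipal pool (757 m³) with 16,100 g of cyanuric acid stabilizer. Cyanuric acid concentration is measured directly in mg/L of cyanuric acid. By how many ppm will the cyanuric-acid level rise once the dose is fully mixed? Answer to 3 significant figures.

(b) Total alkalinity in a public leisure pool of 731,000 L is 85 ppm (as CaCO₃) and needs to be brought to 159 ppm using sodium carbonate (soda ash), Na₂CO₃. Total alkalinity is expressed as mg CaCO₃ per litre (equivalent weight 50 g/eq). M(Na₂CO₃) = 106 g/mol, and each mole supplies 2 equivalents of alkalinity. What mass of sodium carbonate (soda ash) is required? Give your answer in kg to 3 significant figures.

(a) 21.3 ppm; (b) 57.3 kg

(a) Volume: 757 m³ = 757,000 L.
(a) Rise: 16,100 g / 757,000 L × 1000 = 21.27 mg/L.

(b) Alkalinity to add: (159 − 85) = 74 mg/L as CaCO₃ × 731,000 L = 54,090 g as CaCO₃.
(b) Equivalents: 54,090 g ÷ 50 g/eq = 1082 eq.
(b) Each mole of Na₂CO₃ supplies 2 eq, so 1082 / 2 = 540.9 mol.
(b) Mass: 540.9 mol × 106 g/mol = 57,340 g.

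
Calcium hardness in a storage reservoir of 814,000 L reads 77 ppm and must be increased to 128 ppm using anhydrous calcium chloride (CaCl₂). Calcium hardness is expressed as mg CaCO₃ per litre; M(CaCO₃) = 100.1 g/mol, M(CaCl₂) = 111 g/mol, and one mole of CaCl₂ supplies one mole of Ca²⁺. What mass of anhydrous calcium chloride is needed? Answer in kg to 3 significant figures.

46.0 kg

Hardness to add: (128 − 77) = 51 mg/L as CaCO₃ × 814,000 L = 41,510 g as CaCO₃.
Moles of Ca²⁺ (1 mol Ca²⁺ ≡ 1 mol CaCO₃): 41,510 / 100.1 g/mol = 414.7 mol.
Mass of CaCl₂: 414.7 × 111 = 46,030 g.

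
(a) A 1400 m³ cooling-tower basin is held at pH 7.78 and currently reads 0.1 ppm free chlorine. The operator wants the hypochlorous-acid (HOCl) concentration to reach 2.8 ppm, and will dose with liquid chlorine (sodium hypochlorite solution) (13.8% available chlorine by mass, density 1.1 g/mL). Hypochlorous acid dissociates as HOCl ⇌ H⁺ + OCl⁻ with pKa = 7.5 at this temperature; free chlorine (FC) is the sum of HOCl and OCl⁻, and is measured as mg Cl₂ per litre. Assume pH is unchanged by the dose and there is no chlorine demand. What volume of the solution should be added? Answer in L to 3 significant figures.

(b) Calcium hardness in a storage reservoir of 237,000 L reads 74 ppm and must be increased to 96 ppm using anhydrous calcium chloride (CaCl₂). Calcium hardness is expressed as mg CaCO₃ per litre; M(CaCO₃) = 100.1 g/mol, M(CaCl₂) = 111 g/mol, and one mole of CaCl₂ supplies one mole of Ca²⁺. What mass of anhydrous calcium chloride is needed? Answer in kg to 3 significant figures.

(a) Volume: 1400 m³ = 1,400,000 L.
(a) [OCl⁻]/[HOCl] = 10^(pH − pKa) = 10^(7.78 − 7.5) = 1.905; fraction as HOCl = 1/(1 + 1.905) = 0.3442.
(a) Free chlorine required for 2.8 ppm HOCl: 2.8 / 0.3442 = 8.135 ppm.
(a) FC to add: 8.135 − 0.1 = 8.035 mg/L as Cl₂.
(a) Cl₂ equivalent: 8.035 mg/L × 1,400,000 L = 11,250 g.
(a) Product at 13.8% available Cl: 11,250 / 0.138 = 81,520 g.
(a) Volume: 81,520 g ÷ 1.1 g/mL = 74,110 mL.

(b) Hardness to add: (96 − 74) = 22 mg/L as CaCO₃ × 237,000 L = 5214 g as CaCO₃.
(b) Moles of Ca²⁺ (1 mol Ca²⁺ ≡ 1 mol CaCO₃): 5214 / 100.1 g/mol = 52.09 mol.
(b) Mass of CaCl₂: 52.09 × 111 = 5782 g.

(a) 74.1 L; (b) 5.78 kg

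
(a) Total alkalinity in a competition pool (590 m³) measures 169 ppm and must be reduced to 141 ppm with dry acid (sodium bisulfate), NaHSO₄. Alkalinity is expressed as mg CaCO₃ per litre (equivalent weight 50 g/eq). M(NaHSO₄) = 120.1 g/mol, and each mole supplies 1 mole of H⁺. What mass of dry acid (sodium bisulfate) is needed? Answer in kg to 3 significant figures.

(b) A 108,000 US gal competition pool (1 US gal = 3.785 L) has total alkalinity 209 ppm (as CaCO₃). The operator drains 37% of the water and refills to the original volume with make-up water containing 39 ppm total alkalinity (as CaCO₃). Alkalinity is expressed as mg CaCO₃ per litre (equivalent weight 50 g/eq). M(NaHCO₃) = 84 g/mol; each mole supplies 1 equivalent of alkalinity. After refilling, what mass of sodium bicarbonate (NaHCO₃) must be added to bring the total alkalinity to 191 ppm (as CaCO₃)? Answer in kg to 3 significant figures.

(a) Volume: 590 m³ = 590,000 L.
(a) Alkalinity to neutralize: (169 − 141) = 28 mg/L as CaCO₃ × 590,000 L = 16,520 g as CaCO₃.
(a) Equivalents of H⁺ required: 16,520 ÷ 50 g/eq = 330.4 eq = 330.4 mol NaHSO₄.
(a) Mass of NaHSO₄: 330.4 × 120.1 = 39,680 g.

(b) Volume: 108,000 US gal × 3.785 L/gal = 408,780 L.
(b) After draining 37% and refilling: 209 × 0.63 + 39 × 0.37 = 146.1 ppm.
(b) Deficit to target: 191 − 146.1 = 44.9 mg/L.
(b) As CaCO₃: 44.9 mg/L × 408,780 L = 18,350 g; ÷ 50 g/eq ÷ 1 = 367.1 mol NaHCO₃.
(b) Mass: 367.1 × 84 = 30,840 g.

(a) 39.7 kg; (b) 30.8 kg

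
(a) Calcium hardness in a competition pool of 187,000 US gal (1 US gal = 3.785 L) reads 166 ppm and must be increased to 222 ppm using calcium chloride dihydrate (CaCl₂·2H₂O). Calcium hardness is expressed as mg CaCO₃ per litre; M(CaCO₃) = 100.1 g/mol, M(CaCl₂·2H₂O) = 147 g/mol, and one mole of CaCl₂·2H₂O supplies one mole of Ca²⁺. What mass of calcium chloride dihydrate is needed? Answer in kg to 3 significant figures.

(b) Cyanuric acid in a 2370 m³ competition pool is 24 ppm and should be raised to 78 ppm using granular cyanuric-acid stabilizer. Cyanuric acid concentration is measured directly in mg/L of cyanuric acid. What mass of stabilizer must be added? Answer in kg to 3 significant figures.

(a) 58.2 kg; (b) 128 kg

(a) Volume: 187,000 US gal × 3.785 L/gal = 707,795 L.
(a) Hardness to add: (222 − 166) = 56 mg/L as CaCO₃ × 707,795 L = 39,640 g as CaCO₃.
(a) Moles of Ca²⁺ (1 mol Ca²⁺ ≡ 1 mol CaCO₃): 39,640 / 100.1 g/mol = 396 mol.
(a) Mass of CaCl₂·2H₂O: 396 × 147 = 58,210 g.

(b) Volume: 2370 m³ = 2,370,000 L.
(b) CYA to add: (78 − 24) = 54 mg/L × 2,370,000 L = 128,000 g cyanuric acid.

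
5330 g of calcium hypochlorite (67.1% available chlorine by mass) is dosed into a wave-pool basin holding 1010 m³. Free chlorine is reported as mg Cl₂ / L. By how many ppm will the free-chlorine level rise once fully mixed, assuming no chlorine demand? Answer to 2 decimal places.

Volume: 1010 m³ = 1,010,000 L.
Available chlorine delivered: 5330 g × 0.671 = 3576 g as Cl₂.
Concentration rise: 3576 g / 1,010,000 L = 3.541 mg/L = 3.54 ppm.

3.54 ppm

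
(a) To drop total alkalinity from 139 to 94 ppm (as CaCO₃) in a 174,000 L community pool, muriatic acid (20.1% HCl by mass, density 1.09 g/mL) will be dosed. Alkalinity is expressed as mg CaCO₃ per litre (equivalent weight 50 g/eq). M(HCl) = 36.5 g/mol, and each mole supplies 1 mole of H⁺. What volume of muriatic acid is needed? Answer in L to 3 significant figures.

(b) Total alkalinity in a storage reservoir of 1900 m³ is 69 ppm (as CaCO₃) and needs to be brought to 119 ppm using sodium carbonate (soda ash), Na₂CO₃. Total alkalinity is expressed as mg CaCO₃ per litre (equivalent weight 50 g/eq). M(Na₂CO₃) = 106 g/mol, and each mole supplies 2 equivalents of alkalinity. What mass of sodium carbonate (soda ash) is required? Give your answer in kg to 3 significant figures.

(a) 26.1 L; (b) 101 kg

(a) Alkalinity to neutralize: (139 − 94) = 45 mg/L as CaCO₃ × 174,000 L = 7830 g as CaCO₃.
(a) Equivalents of H⁺ required: 7830 ÷ 50 g/eq = 156.6 eq = 156.6 mol HCl.
(a) Mass of HCl: 156.6 × 36.5 = 5716 g.
(a) Mass of 20.1% solution: 5716 / 0.201 = 28,440 g.
(a) Volume: 28,440 g ÷ 1.09 g/mL = 26,090 mL.

(b) Volume: 1900 m³ = 1,900,000 L.
(b) Alkalinity to add: (119 − 69) = 50 mg/L as CaCO₃ × 1,900,000 L = 95,000 g as CaCO₃.
(b) Equivalents: 95,000 g ÷ 50 g/eq = 1900 eq.
(b) Each mole of Na₂CO₃ supplies 2 eq, so 1900 / 2 = 950 mol.
(b) Mass: 950 mol × 106 g/mol = 100,700 g.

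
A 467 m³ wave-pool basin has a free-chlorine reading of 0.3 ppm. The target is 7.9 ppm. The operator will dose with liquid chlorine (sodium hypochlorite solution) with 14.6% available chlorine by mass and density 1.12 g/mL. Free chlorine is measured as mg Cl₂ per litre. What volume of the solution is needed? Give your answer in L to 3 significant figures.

Volume: 467 m³ = 467,000 L.
Chlorine deficit: 7.9 − 0.3 = 7.6 ppm = 7.6 mg/L as Cl₂.
Cl₂ equivalent needed: 7.6 mg/L × 467,000 L = 3,549,000 mg = 3549 g.
Product at 14.6% available chlorine: 3549 / 0.146 = 24,310 g.
Volume at density 1.12 g/mL: 24,310 g ÷ 1.12 g/mL = 21,700 mL.

21.7 L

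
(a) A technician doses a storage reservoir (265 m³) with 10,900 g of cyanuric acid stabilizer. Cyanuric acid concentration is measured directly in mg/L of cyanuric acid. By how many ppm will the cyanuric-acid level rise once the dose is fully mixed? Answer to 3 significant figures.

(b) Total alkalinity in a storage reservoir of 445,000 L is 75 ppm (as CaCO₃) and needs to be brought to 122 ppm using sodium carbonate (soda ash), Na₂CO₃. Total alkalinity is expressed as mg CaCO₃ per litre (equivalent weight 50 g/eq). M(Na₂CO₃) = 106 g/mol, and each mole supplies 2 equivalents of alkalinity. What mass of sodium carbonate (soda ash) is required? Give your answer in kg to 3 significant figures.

(a) 41.1 ppm; (b) 22.2 kg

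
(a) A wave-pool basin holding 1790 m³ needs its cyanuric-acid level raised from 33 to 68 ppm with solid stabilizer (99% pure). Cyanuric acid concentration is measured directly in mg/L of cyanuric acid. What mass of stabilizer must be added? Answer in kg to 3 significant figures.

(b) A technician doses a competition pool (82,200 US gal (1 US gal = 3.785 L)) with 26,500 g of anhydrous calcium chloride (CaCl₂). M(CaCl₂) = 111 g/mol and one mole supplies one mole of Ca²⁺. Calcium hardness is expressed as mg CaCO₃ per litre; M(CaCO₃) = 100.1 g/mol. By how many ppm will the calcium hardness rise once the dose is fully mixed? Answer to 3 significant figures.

(a) 63.3 kg; (b) 76.8 ppm

(a) Volume: 1790 m³ = 1,790,000 L.
(a) CYA to add: (68 − 33) = 35 mg/L × 1,790,000 L = 62,650 g cyanuric acid.
(a) At 99% purity: 62,650 / 0.99 = 63,280 g product.

(b) Volume: 82,200 US gal × 3.785 L/gal = 311,127 L.
(b) Moles of Ca²⁺: 26,500 g ÷ 111 g/mol = 238.7 mol.
(b) As CaCO₃: 238.7 mol × 100.1 g/mol = 23,900 g.
(b) Rise: 23,900 g / 311,127 L × 1000 = 76.81 mg/L.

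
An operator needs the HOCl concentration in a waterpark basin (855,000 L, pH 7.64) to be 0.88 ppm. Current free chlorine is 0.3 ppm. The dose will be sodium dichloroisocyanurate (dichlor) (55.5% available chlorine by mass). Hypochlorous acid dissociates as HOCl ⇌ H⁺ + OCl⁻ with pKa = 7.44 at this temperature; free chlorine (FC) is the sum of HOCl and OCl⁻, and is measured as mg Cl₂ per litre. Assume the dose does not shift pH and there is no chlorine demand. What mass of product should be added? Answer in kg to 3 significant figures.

3.04 kg

[OCl⁻]/[HOCl] = 10^(pH − pKa) = 10^(7.64 − 7.44) = 1.585; fraction as HOCl = 1/(1 + 1.585) = 0.3869.
Free chlorine required for 0.88 ppm HOCl: 0.88 / 0.3869 = 2.275 ppm.
FC to add: 2.275 − 0.3 = 1.975 mg/L as Cl₂.
Cl₂ equivalent: 1.975 mg/L × 855,000 L = 1688 g.
Product at 55.5% available Cl: 1688 / 0.555 = 3042 g.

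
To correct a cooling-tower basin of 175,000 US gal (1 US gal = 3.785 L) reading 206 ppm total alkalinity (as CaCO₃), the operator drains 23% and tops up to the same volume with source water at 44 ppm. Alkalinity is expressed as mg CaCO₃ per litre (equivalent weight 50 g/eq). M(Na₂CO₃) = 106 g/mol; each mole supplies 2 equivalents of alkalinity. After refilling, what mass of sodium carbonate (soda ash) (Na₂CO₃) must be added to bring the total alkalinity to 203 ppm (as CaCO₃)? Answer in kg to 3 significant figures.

24.1 kg

Volume: 175,000 US gal × 3.785 L/gal = 662,375 L.
After draining 23% and refilling: 206 × 0.77 + 44 × 0.23 = 168.74 ppm.
Deficit to target: 203 − 168.74 = 34.26 mg/L.
As CaCO₃: 34.26 mg/L × 662,375 L = 22,690 g; ÷ 50 g/eq ÷ 2 = 226.9 mol Na₂CO₃.
Mass: 226.9 × 106 = 24,050 g.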